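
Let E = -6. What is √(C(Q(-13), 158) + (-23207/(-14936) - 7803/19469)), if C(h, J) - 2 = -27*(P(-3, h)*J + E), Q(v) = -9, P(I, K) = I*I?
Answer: I*√808140940646657328870/145394492 ≈ 195.52*I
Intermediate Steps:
P(I, K) = I²
C(h, J) = 164 - 243*J (C(h, J) = 2 - 27*((-3)²*J - 6) = 2 - 27*(9*J - 6) = 2 - 27*(-6 + 9*J) = 2 + (162 - 243*J) = 164 - 243*J)
√(C(Q(-13), 158) + (-23207/(-14936) - 7803/19469)) = √((164 - 243*158) + (-23207/(-14936) - 7803/19469)) = √((164 - 38394) + (-23207*(-1/14936) - 7803*1/19469)) = √(-38230 + (23207/14936 - 7803/19469)) = √(-38230 + 335271475/290788984) = √(-11116527586845/290788984) = I*√808140940646657328870/145394492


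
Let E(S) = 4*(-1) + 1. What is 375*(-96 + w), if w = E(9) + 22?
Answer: -28875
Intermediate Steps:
E(S) = -3 (E(S) = -4 + 1 = -3)
w = 19 (w = -3 + 22 = 19)
375*(-96 + w) = 375*(-96 + 19) = 375*(-77) = -28875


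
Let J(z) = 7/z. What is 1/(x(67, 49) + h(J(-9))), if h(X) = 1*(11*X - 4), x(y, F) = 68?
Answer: 9/499 ≈ 0.018036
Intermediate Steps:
h(X) = -4 + 11*X (h(X) = 1*(-4 + 11*X) = -4 + 11*X)
1/(x(67, 49) + h(J(-9))) = 1/(68 + (-4 + 11*(7/(-9)))) = 1/(68 + (-4 + 11*(7*(-1/9)))) = 1/(68 + (-4 + 11*(-7/9))) = 1/(68 + (-4 - 77/9)) = 1/(68 - 113/9) = 1/(499/9) = 9/499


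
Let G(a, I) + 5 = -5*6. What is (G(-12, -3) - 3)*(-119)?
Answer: 4522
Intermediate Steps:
G(a, I) = -35 (G(a, I) = -5 - 5*6 = -5 - 30 = -35)
(G(-12, -3) - 3)*(-119) = (-35 - 3)*(-119) = -38*(-119) = 4522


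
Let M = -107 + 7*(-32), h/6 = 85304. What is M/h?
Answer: -331/511824 ≈ -0.00064671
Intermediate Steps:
h = 511824 (h = 6*85304 = 511824)
M = -331 (M = -107 - 224 = -331)
M/h = -331/511824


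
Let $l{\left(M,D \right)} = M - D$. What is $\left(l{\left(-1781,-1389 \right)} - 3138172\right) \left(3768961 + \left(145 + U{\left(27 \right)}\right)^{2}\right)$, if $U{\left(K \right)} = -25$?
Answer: $-11874320633604$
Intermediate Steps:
$\left(l{\left(-1781,-1389 \right)} - 3138172\right) \left(3768961 + \left(145 + U{\left(27 \right)}\right)^{2}\right) = \left(\left(-1781 - -1389\right) - 3138172\right) \left(3768961 + \left(145 - 25\right)^{2}\right) = \left(\left(-1781 + 1389\right) - 3138172\right) \left(3768961 + 120^{2}\right) = \left(-392 - 3138172\right) \left(3768961 + 14400\right) = \left(-3138564\right) 3783361 = -11874320633604$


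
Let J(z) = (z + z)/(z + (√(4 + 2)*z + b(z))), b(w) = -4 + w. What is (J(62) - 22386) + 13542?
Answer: -3193304/361 + 961*√6/1083 ≈ -8843.5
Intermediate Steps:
J(z) = 2*z/(-4 + 2*z + z*√6) (J(z) = (z + z)/(z + (√(4 + 2)*z + (-4 + z))) = (2*z)/(z + (√6*z + (-4 + z))) = (2*z)/(z + (z*√6 + (-4 + z))) = (2*z)/(z + (-4 + z + z*√6)) = (2*z)/(-4 + 2*z + z*√6) = 2*z/(-4 + 2*z + z*√6))
(J(62) - 22386) + 13542 = (2*62/(-4 + 2*62 + 62*√6) - 22386) + 13542 = (2*62/(-4 + 124 + 62*√6) - 22386) + 13542 = (2*62/(120 + 62*√6) - 22386) + 13542 = (124/(120 + 62*√6) - 22386) + 13542 = (-22386 + 124/(120 + 62*√6)) + 13542 = -8844 + 124/(120 + 62*√6)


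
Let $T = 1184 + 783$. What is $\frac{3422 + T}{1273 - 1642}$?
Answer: $- \frac{5389}{369} \approx -14.604$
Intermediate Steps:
$T = 1967$
$\frac{3422 + T}{1273 - 1642} = \frac{3422 + 1967}{1273 - 1642} = \frac{5389}{-369} = 5389 \left(- \frac{1}{369}\right) = - \frac{5389}{369}$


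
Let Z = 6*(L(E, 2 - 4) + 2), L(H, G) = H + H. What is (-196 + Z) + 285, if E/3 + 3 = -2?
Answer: -79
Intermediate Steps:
E = -15 (E = -9 + 3*(-2) = -9 - 6 = -15)
L(H, G) = 2*H
Z = -168 (Z = 6*(2*(-15) + 2) = 6*(-30 + 2) = 6*(-28) = -168)
(-196 + Z) + 285 = (-196 - 168) + 285 = -364 + 285 = -79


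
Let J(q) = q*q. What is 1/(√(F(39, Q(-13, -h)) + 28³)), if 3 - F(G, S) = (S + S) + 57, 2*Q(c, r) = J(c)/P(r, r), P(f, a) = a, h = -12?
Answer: 2*√787821/262607 ≈ 0.0067599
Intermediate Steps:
J(q) = q²
Q(c, r) = c²/(2*r) (Q(c, r) = (c²/r)/2 = c²/(2*r))
F(G, S) = -54 - 2*S (F(G, S) = 3 - ((S + S) + 57) = 3 - (2*S + 57) = 3 - (57 + 2*S) = 3 + (-57 - 2*S) = -54 - 2*S)
1/(√(F(39, Q(-13, -h)) + 28³)) = 1/(√((-54 - (-13)²/((-1*(-12)))) + 28³)) = 1/(√((-54 - 169/12) + 21952)) = 1/(√(-817/12 + 21952)) = 1/(√(262607/12)) = 1/(√787821/6) = 2*√787821/262607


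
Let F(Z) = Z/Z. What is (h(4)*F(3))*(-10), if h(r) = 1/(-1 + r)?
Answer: -10/3 ≈ -3.3333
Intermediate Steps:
F(Z) = 1
(h(4)*F(3))*(-10) = (1/(-1 + 4))*(-10) = (1/3)*(-10) = -10/3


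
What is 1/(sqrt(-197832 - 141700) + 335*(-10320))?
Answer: -864300/2988058044883 - I*sqrt(84883)/5976116089766 ≈ -2.8925e-7 - 4.8752e-11*I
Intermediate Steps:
1/(sqrt(-197832 - 141700) + 335*(-10320)) = 1/(sqrt(-339532) - 3457200) = 1/(2*I*sqrt(84883) - 3457200) = 1/(-3457200 + 2*I*sqrt(84883))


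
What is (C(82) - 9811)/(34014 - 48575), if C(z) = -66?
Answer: 9877/14561 ≈ 0.67832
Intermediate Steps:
(C(82) - 9811)/(34014 - 48575) = (-66 - 9811)/(34014 - 48575) = -9877/(-14561) = -9877*(-1/14561) = 9877/14561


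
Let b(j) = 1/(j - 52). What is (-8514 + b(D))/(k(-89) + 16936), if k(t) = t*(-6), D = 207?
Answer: -1319669/2707850 ≈ -0.48735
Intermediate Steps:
b(j) = 1/(-52 + j)
k(t) = -6*t
(-8514 + b(D))/(k(-89) + 16936) = (-8514 + 1/(-52 + 207))/(-6*(-89) + 16936) = (-8514 + 1/155)/(534 + 16936) = (-8514 + 1/155)/17470 = -1319669/155*1/17470 = -1319669/2707850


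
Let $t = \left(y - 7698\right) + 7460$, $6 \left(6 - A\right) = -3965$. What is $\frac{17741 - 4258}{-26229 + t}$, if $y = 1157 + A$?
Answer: $- \frac{80898}{147859} \approx -0.54713$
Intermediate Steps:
$A = \frac{4001}{6}$ ($A = 6 - - \frac{3965}{6} = 6 + \frac{3965}{6} = \frac{4001}{6} \approx 666.83$)
$y = \frac{10943}{6}$ ($y = 1157 + \frac{4001}{6} = \frac{10943}{6} \approx 1823.8$)
$t = \frac{9515}{6}$ ($t = \left(\frac{10943}{6} - 7698\right) + 7460 = - \frac{35245}{6} + 7460 = \frac{9515}{6} \approx 1585.8$)
$\frac{17741 - 4258}{-26229 + t} = \frac{17741 - 4258}{-26229 + \frac{9515}{6}} = \frac{13483}{- \frac{147859}{6}} = 13483 \left(- \frac{6}{147859}\right) = - \frac{80898}{147859}$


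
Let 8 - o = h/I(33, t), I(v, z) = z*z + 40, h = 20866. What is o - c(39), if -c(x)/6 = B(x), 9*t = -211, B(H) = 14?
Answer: 2703866/47761 ≈ 56.612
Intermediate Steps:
t = -211/9 (t = (1/9)*(-211) = -211/9 ≈ -23.444)
c(x) = -84 (c(x) = -6*14 = -84)
I(v, z) = 40 + z**2 (I(v, z) = z**2 + 40 = 40 + z**2)
o = -1308058/47761 (o = 8 - 20866/(40 + (-211/9)**2) = 8 - 20866/(40 + 44521/81) = 8 - 20866/47761/81 = 8 - 20866*81/47761 = 8 - 1*1690146/47761 = 8 - 1690146/47761 = -1308058/47761 ≈ -27.388)
o - c(39) = -1308058/47761 - 1*(-84) = -1308058/47761 + 84 = 2703866/47761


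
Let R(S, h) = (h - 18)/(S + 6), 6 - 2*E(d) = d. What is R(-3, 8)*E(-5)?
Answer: -55/3 ≈ -18.333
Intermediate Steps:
E(d) = 3 - d/2
R(S, h) = (-18 + h)/(6 + S)
R(-3, 8)*E(-5) = ((-18 + 8)/(6 - 3))*(3 - 1/2*(-5)) = (-10/3)*(3 + 5/2) = ((1/3)*(-10))*(11/2) = -10/3*11/2 = -55/3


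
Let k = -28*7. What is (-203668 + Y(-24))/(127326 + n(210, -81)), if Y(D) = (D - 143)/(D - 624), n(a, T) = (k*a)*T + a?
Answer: -131976697/2243049408 ≈ -0.058838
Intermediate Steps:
k = -196
n(a, T) = a - 196*T*a (n(a, T) = (-196*a)*T + a = -196*T*a + a = a - 196*T*a)
Y(D) = (-143 + D)/(-624 + D)
(-203668 + Y(-24))/(127326 + n(210, -81)) = (-203668 + (-143 - 24)/(-624 - 24))/(127326 + 210*(1 - 196*(-81))) = (-203668 - 167/(-648))/(127326 + 210*(1 + 15876)) = (-203668 - 1/648*(-167))/(127326 + 210*15877) = (-203668 + 167/648)/(127326 + 3334170) = -131976697/648/3461496 = -131976697/648*1/3461496 = -131976697/2243049408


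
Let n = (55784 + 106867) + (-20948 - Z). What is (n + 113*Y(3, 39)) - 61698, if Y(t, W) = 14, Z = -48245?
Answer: 129832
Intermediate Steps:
n = 189948 (n = (55784 + 106867) + (-20948 - 1*(-48245)) = 162651 + (-20948 + 48245) = 162651 + 27297 = 189948)
(n + 113*Y(3, 39)) - 61698 = (189948 + 113*14) - 61698 = (189948 + 1582) - 61698 = 191530 - 61698 = 129832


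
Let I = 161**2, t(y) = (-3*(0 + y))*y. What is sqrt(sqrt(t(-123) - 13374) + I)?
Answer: sqrt(25921 + 3*I*sqrt(6529)) ≈ 161.0 + 0.7528*I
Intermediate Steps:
t(y) = -3*y**2 (t(y) = (-3*y)*y = -3*y**2)
I = 25921
sqrt(sqrt(t(-123) - 13374) + I) = sqrt(sqrt(-3*(-123)**2 - 13374) + 25921) = sqrt(sqrt(-3*15129 - 13374) + 25921) = sqrt(sqrt(-45387 - 13374) + 25921) = sqrt(sqrt(-58761) + 25921) = sqrt(3*I*sqrt(6529) + 25921) = sqrt(25921 + 3*I*sqrt(6529))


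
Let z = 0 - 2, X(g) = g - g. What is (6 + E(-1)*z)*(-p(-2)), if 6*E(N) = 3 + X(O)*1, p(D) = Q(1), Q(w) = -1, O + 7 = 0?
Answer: 5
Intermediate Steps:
O = -7 (O = -7 + 0 = -7)
X(g) = 0
p(D) = -1
z = -2
E(N) = 1/2 (E(N) = (3 + 0*1)/6 = (3 + 0)/6 = (1/6)*3 = 1/2)
(6 + E(-1)*z)*(-p(-2)) = (6 + (1/2)*(-2))*(-1*(-1)) = (6 - 1)*1 = 5*1 = 5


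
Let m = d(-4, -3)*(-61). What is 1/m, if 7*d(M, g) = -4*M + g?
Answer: -7/793 ≈ -0.0088272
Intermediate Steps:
d(M, g) = -4*M/7 + g/7 (d(M, g) = (-4*M + g)/7 = (g - 4*M)/7 = -4*M/7 + g/7)
m = -793/7 (m = (-4/7*(-4) + (⅐)*(-3))*(-61) = (16/7 - 3/7)*(-61) = (13/7)*(-61) = -793/7 ≈ -113.29)
1/m = 1/(-793/7) = -7/793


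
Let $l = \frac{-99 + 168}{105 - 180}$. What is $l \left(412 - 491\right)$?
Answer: $\frac{1817}{25} \approx 72.68$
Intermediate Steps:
$l = - \frac{23}{25}$ ($l = \frac{69}{-75} = 69 \left(- \frac{1}{75}\right) = - \frac{23}{25} \approx -0.92$)
$l \left(412 - 491\right) = - \frac{23 \left(412 - 491\right)}{25} = \left(- \frac{23}{25}\right) \left(-79\right) = \frac{1817}{25}$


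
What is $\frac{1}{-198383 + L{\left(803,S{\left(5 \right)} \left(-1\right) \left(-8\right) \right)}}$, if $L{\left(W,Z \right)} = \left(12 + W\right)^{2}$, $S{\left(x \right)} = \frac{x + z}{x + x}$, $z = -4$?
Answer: $\frac{1}{465842} \approx 2.1467 \cdot 10^{-6}$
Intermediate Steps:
$S{\left(x \right)} = \frac{-4 + x}{2 x}$ ($S{\left(x \right)} = \frac{x - 4}{x + x} = \frac{-4 + x}{2 x}$)
$\frac{1}{-198383 + L{\left(803,S{\left(5 \right)} \left(-1\right) \left(-8\right) \right)}} = \frac{1}{-198383 + \left(12 + 803\right)^{2}} = \frac{1}{-198383 + 815^{2}} = \frac{1}{-198383 + 664225} = \frac{1}{465842}$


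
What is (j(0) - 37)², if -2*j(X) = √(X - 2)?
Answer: (74 + I*√2)²/4 ≈ 1368.5 + 52.326*I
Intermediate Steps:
j(X) = -√(-2 + X)/2 (j(X) = -√(X - 2)/2 = -√(-2 + X)/2)
(j(0) - 37)² = (-√(-2 + 0)/2 - 37)² = (-I*√2/2 - 37)² = (-37 - I*√2/2)²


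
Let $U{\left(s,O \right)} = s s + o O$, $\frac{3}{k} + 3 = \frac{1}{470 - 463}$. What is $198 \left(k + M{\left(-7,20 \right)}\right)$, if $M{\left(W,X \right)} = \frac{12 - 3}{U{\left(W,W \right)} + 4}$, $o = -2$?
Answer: $- \frac{121473}{670} \approx -181.3$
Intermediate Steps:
$k = - \frac{21}{20}$ ($k = \frac{3}{-3 + \frac{1}{470 - 463}} = \frac{3}{-3 + \frac{1}{7}} = \frac{3}{- \frac{20}{7}} = 3 \left(- \frac{7}{20}\right) = - \frac{21}{20} \approx -1.05$)
$U{\left(s,O \right)} = s^{2} - 2 O$ ($U{\left(s,O \right)} = s s - 2 O = s^{2} - 2 O$)
$M{\left(W,X \right)} = \frac{9}{4 + W^{2} - 2 W}$ ($M{\left(W,X \right)} = \frac{12 - 3}{\left(W^{2} - 2 W\right) + 4} = \frac{9}{4 + W^{2} - 2 W}$)
$198 \left(k + M{\left(-7,20 \right)}\right) = 198 \left(- \frac{21}{20} + \frac{9}{4 + \left(-7\right)^{2} - -14}\right) = 198 \left(- \frac{21}{20} + \frac{9}{4 + 49 + 14}\right) = 198 \left(- \frac{21}{20} + \frac{9}{67}\right) = 198 \left(- \frac{1227}{1340}\right) = - \frac{121473}{670}$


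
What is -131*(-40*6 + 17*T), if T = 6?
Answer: 18078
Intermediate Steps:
-131*(-40*6 + 17*T) = -131*(-40*6 + 17*6) = -131*(-240 + 102) = -131*(-138) = 18078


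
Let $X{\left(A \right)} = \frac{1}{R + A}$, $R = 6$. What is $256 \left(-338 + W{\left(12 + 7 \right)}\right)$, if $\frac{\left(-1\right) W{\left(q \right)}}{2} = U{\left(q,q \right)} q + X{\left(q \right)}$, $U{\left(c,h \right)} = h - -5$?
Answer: $- \frac{8000512}{25} \approx -3.2002 \cdot 10^{5}$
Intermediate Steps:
$U{\left(c,h \right)} = 5 + h$ ($U{\left(c,h \right)} = h + 5 = 5 + h$)
$X{\left(A \right)} = \frac{1}{6 + A}$
$W{\left(q \right)} = - \frac{2}{6 + q} - 2 q \left(5 + q\right)$ ($W{\left(q \right)} = - 2 \left(\left(5 + q\right) q + \frac{1}{6 + q}\right) = - 2 \left(q \left(5 + q\right) + \frac{1}{6 + q}\right) = - 2 \left(\frac{1}{6 + q} + q \left(5 + q\right)\right) = - \frac{2}{6 + q} - 2 q \left(5 + q\right)$)
$256 \left(-338 + W{\left(12 + 7 \right)}\right) = 256 \left(-338 + \frac{2 \left(-1 - \left(12 + 7\right) \left(5 + \left(12 + 7\right)\right) \left(6 + \left(12 + 7\right)\right)\right)}{6 + \left(12 + 7\right)}\right) = 256 \left(-338 + \frac{2 \left(-1 - 19 \left(5 + 19\right) \left(6 + 19\right)\right)}{6 + 19}\right) = 256 \left(-338 + \frac{2 \left(-1 - 19 \cdot 24 \cdot 25\right)}{25}\right) = 256 \left(-338 + 2 \cdot \frac{1}{25} \left(-1 - 11400\right)\right) = 256 \left(-338 + 2 \cdot \frac{1}{25} \left(-11401\right)\right) = 256 \left(-338 - \frac{22802}{25}\right) = 256 \left(- \frac{31252}{25}\right) = - \frac{8000512}{25}$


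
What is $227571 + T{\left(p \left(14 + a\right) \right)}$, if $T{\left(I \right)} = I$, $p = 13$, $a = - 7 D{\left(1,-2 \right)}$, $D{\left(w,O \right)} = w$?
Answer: $227662$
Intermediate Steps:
$a = -7$ ($a = \left(-7\right) 1 = -7$)
$227571 + T{\left(p \left(14 + a\right) \right)} = 227571 + 13 \left(14 - 7\right) = 227571 + 13 \cdot 7 = 227571 + 91 = 227662$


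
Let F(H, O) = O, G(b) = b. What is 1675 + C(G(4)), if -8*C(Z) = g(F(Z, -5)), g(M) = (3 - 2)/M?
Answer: 67001/40 ≈ 1675.0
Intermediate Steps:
g(M) = 1/M
C(Z) = 1/40 (C(Z) = -⅛/(-5) = -⅛*(-⅕) = 1/40)
1675 + C(G(4)) = 1675 + 1/40 = 67001/40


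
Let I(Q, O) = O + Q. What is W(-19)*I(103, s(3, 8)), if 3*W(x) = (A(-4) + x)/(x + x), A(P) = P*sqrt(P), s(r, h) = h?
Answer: 37/2 + 148*I/19 ≈ 18.5 + 7.7895*I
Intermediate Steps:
A(P) = P**(3/2)
W(x) = (x - 8*I)/(6*x) (W(x) = (((-4)**(3/2) + x)/(x + x))/3 = ((-8*I + x)/((2*x)))/3 = ((x - 8*I)*(1/(2*x)))/3 = ((x - 8*I)/(2*x))/3 = (x - 8*I)/(6*x))
W(-19)*I(103, s(3, 8)) = ((1/6)*(-19 - 8*I)/(-19))*(8 + 103) = ((1/6)*(-1/19)*(-19 - 8*I))*111 = (1/6 + 4*I/57)*111 = 37/2 + 148*I/19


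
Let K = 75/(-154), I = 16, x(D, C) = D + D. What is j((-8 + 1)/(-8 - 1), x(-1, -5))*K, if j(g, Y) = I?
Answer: -600/77 ≈ -7.7922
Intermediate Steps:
x(D, C) = 2*D
j(g, Y) = 16
K = -75/154 (K = 75*(-1/154) = -75/154 ≈ -0.48701)
j((-8 + 1)/(-8 - 1), x(-1, -5))*K = 16*(-75/154) = -600/77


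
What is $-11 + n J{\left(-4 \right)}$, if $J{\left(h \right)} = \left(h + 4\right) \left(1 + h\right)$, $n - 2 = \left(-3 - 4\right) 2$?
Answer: $-11$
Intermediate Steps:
$n = -12$ ($n = 2 + \left(-3 - 4\right) 2 = 2 - 14 = -12$)
$J{\left(h \right)} = \left(1 + h\right) \left(4 + h\right)$ ($J{\left(h \right)} = \left(4 + h\right) \left(1 + h\right) = \left(1 + h\right) \left(4 + h\right)$)
$-11 + n J{\left(-4 \right)} = -11 - 12 \left(4 + \left(-4\right)^{2} + 5 \left(-4\right)\right) = -11 - 12 \left(4 + 16 - 20\right) = -11 - 0 = -11 + 0 = -11$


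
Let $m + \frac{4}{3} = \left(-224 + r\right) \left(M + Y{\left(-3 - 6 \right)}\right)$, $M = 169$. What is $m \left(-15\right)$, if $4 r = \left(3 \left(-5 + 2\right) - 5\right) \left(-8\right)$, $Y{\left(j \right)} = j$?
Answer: $470420$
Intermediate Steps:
$r = 28$ ($r = \frac{\left(3 \left(-5 + 2\right) - 5\right) \left(-8\right)}{4} = \frac{\left(3 \left(-3\right) - 5\right) \left(-8\right)}{4} = \frac{\left(-9 - 5\right) \left(-8\right)}{4} = \frac{\left(-14\right) \left(-8\right)}{4} = \frac{1}{4} \cdot 112 = 28$)
$m = - \frac{94084}{3}$ ($m = - \frac{4}{3} + \left(-224 + 28\right) \left(169 - 9\right) = - \frac{4}{3} - 196 \left(169 - 9\right) = - \frac{4}{3} - 31360 = - \frac{94084}{3} \approx -31361.0$)
$m \left(-15\right) = \left(- \frac{94084}{3}\right) \left(-15\right) = 470420$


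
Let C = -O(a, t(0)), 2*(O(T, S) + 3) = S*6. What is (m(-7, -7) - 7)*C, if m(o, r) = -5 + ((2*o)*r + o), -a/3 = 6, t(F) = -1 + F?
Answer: 474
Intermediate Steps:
a = -18 (a = -3*6 = -18)
O(T, S) = -3 + 3*S (O(T, S) = -3 + (S*6)/2 = -3 + (6*S)/2 = -3 + 3*S)
m(o, r) = -5 + o + 2*o*r (m(o, r) = -5 + (2*o*r + o) = -5 + (o + 2*o*r) = -5 + o + 2*o*r)
C = 6 (C = -(-3 + 3*(-1 + 0)) = -(-3 + 3*(-1)) = -(-3 - 3) = -1*(-6) = 6)
(m(-7, -7) - 7)*C = ((-5 - 7 + 2*(-7)*(-7)) - 7)*6 = ((-5 - 7 + 98) - 7)*6 = (86 - 7)*6 = 79*6 = 474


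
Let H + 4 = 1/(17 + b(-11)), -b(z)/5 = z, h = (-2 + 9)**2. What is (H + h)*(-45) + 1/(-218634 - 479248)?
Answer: -5654588909/2791528 ≈ -2025.6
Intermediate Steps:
h = 49 (h = 7**2 = 49)
b(z) = -5*z
H = -287/72 (H = -4 + 1/(17 - 5*(-11)) = -4 + 1/(17 + 55) = -4 + 1/72 = -287/72 ≈ -3.9861)
(H + h)*(-45) + 1/(-218634 - 479248) = (-287/72 + 49)*(-45) + 1/(-218634 - 479248) = (3241/72)*(-45) + 1/(-697882) = -16205/8 - 1/697882 = -5654588909/2791528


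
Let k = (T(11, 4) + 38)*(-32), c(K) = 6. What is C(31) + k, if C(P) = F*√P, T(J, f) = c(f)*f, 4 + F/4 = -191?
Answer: -1984 - 780*√31 ≈ -6326.9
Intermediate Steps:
F = -780 (F = -16 + 4*(-191) = -16 - 764 = -780)
T(J, f) = 6*f
C(P) = -780*√P
k = -1984 (k = (6*4 + 38)*(-32) = (24 + 38)*(-32) = 62*(-32) = -1984)
C(31) + k = -780*√31 - 1984 = -1984 - 780*√31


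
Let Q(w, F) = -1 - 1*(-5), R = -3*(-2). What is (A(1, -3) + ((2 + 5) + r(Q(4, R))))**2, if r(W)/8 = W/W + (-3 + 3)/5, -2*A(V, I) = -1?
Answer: 961/4 ≈ 240.25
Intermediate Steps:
A(V, I) = 1/2 (A(V, I) = -1/2*(-1) = 1/2)
R = 6
Q(w, F) = 4 (Q(w, F) = -1 + 5 = 4)
r(W) = 8 (r(W) = 8*(W/W + (-3 + 3)/5) = 8*(1 + 0*(1/5)) = 8*(1 + 0) = 8*1 = 8)
(A(1, -3) + ((2 + 5) + r(Q(4, R))))**2 = (1/2 + ((2 + 5) + 8))**2 = (1/2 + (7 + 8))**2 = (1/2 + 15)**2 = (31/2)**2 = 961/4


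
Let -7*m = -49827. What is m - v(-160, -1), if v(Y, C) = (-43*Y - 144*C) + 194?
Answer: -699/7 ≈ -99.857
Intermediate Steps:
m = 49827/7 (m = -⅐*(-49827) = 49827/7 ≈ 7118.1)
v(Y, C) = 194 - 144*C - 43*Y (v(Y, C) = (-144*C - 43*Y) + 194 = 194 - 144*C - 43*Y)
m - v(-160, -1) = 49827/7 - (194 - 144*(-1) - 43*(-160)) = 49827/7 - (194 + 144 + 6880) = 49827/7 - 1*7218 = 49827/7 - 7218 = -699/7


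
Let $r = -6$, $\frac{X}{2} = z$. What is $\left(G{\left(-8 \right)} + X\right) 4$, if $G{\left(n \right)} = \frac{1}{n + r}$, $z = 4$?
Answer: $\frac{222}{7} \approx 31.714$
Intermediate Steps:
$X = 8$ ($X = 2 \cdot 4 = 8$)
$G{\left(n \right)} = \frac{1}{-6 + n}$ ($G{\left(n \right)} = \frac{1}{n - 6} = \frac{1}{-6 + n}$)
$\left(G{\left(-8 \right)} + X\right) 4 = \left(\frac{1}{-6 - 8} + 8\right) 4 = \left(\frac{1}{-14} + 8\right) 4 = \left(- \frac{1}{14} + 8\right) 4 = \frac{111}{14} \cdot 4 = \frac{222}{7}$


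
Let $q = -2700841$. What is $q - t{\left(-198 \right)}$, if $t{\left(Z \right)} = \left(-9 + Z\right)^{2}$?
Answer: $-2743690$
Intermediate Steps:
$q - t{\left(-198 \right)} = -2700841 - \left(-9 - 198\right)^{2} = -2700841 - \left(-207\right)^{2} = -2700841 - 42849 = -2743690$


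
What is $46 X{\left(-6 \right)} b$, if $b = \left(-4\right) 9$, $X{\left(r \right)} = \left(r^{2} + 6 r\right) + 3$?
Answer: $-4968$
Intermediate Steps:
$X{\left(r \right)} = 3 + r^{2} + 6 r$
$b = -36$
$46 X{\left(-6 \right)} b = 46 \left(3 + \left(-6\right)^{2} + 6 \left(-6\right)\right) \left(-36\right) = 46 \left(3 + 36 - 36\right) \left(-36\right) = 46 \cdot 3 \left(-36\right) = 138 \left(-36\right) = -4968$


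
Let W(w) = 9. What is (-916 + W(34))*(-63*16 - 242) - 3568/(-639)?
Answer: 724469818/639 ≈ 1.1338e+6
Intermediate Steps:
(-916 + W(34))*(-63*16 - 242) - 3568/(-639) = (-916 + 9)*(-63*16 - 242) - 3568/(-639) = -907*(-1008 - 242) - 3568*(-1/639) = -907*(-1250) + 3568/639 = 1133750 + 3568/639 = 724469818/639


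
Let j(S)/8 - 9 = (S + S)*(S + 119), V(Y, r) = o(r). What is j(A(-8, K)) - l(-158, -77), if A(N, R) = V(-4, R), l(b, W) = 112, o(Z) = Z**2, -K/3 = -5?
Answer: 1238360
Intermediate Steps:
K = 15 (K = -3*(-5) = 15)
V(Y, r) = r**2
A(N, R) = R**2
j(S) = 72 + 16*S*(119 + S) (j(S) = 72 + 8*((S + S)*(S + 119)) = 72 + 8*((2*S)*(119 + S)) = 72 + 8*(2*S*(119 + S)) = 72 + 16*S*(119 + S))
j(A(-8, K)) - l(-158, -77) = (72 + 16*(15**2)**2 + 1904*15**2) - 1*112 = (72 + 16*225**2 + 1904*225) - 112 = (72 + 16*50625 + 428400) - 112 = (72 + 810000 + 428400) - 112 = 1238472 - 112 = 1238360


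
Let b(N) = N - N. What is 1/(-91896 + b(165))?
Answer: -1/91896 ≈ -1.0882e-5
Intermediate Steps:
b(N) = 0
1/(-91896 + b(165)) = 1/(-91896 + 0) = 1/(-91896) = -1/91896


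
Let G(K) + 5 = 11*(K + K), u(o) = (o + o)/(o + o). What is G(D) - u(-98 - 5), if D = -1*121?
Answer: -2668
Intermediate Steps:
D = -121
u(o) = 1 (u(o) = (2*o)/((2*o)) = (2*o)*(1/(2*o)) = 1)
G(K) = -5 + 22*K (G(K) = -5 + 11*(K + K) = -5 + 11*(2*K) = -5 + 22*K)
G(D) - u(-98 - 5) = (-5 + 22*(-121)) - 1*1 = (-5 - 2662) - 1 = -2667 - 1 = -2668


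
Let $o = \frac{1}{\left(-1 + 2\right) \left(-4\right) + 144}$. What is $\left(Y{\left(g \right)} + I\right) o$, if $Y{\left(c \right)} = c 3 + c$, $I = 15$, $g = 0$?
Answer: $\frac{3}{28} \approx 0.10714$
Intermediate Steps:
$Y{\left(c \right)} = 4 c$ ($Y{\left(c \right)} = 3 c + c = 4 c$)
$o = \frac{1}{140}$ ($o = \frac{1}{1 \left(-4\right) + 144} = \frac{1}{-4 + 144} = \frac{1}{140} \approx 0.0071429$)
$\left(Y{\left(g \right)} + I\right) o = \left(4 \cdot 0 + 15\right) \frac{1}{140} = \left(0 + 15\right) \frac{1}{140} = 15 \cdot \frac{1}{140} = \frac{3}{28}$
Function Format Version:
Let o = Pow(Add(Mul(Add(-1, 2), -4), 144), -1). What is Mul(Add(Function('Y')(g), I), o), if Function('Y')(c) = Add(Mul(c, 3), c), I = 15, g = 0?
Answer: Rational(3, 28) ≈ 0.10714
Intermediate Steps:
Function('Y')(c) = Mul(4, c) (Function('Y')(c) = Add(Mul(3, c), c) = Mul(4, c))
o = Rational(1, 140) (o = Pow(Add(Mul(1, -4), 144), -1) = Pow(Add(-4, 144), -1) = Pow(140, -1) = Rational(1, 140) ≈ 0.0071429)
Mul(Add(Function('Y')(g), I), o) = Mul(Add(Mul(4, 0), 15), Rational(1, 140)) = Mul(Add(0, 15), Rational(1, 140)) = Mul(15, Rational(1, 140)) = Rational(3, 28)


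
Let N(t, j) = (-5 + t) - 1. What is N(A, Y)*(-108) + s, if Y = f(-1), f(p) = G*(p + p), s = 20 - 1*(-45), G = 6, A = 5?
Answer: 173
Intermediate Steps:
s = 65 (s = 20 + 45 = 65)
f(p) = 12*p (f(p) = 6*(p + p) = 6*(2*p) = 12*p)
Y = -12 (Y = 12*(-1) = -12)
N(t, j) = -6 + t
N(A, Y)*(-108) + s = (-6 + 5)*(-108) + 65 = -1*(-108) + 65 = 108 + 65 = 173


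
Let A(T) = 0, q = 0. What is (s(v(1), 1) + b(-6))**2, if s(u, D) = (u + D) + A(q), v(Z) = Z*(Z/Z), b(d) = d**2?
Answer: 1444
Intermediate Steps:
v(Z) = Z (v(Z) = Z*1 = Z)
s(u, D) = D + u (s(u, D) = (u + D) + 0 = (D + u) + 0 = D + u)
(s(v(1), 1) + b(-6))**2 = ((1 + 1) + (-6)**2)**2 = (2 + 36)**2 = 38**2 = 1444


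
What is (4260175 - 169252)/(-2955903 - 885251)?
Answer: -4090923/3841154 ≈ -1.0650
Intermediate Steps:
(4260175 - 169252)/(-2955903 - 885251) = 4090923/(-3841154) = 4090923*(-1/3841154) = -4090923/3841154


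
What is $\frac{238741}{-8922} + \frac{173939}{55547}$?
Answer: $- \frac{11709462569}{495590334} \approx -23.627$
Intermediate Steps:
$\frac{238741}{-8922} + \frac{173939}{55547} = 238741 \left(- \frac{1}{8922}\right) + 173939 \cdot \frac{1}{55547} = - \frac{238741}{8922} + \frac{173939}{55547} = - \frac{11709462569}{495590334}$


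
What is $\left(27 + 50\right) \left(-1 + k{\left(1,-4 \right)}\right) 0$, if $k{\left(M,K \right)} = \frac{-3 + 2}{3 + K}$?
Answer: $0$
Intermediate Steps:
$k{\left(M,K \right)} = - \frac{1}{3 + K}$
$\left(27 + 50\right) \left(-1 + k{\left(1,-4 \right)}\right) 0 = \left(27 + 50\right) \left(-1 - \frac{1}{3 - 4}\right) 0 = 77 \left(-1 - \frac{1}{-1}\right) 0 = 77 \left(-1 - -1\right) 0 = 77 \left(-1 + 1\right) 0 = 77 \cdot 0 \cdot 0 = 77 \cdot 0 = 0$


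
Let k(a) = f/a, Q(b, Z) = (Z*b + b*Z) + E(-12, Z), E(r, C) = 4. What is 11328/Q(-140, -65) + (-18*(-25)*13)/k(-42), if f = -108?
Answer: 3452119/1517 ≈ 2275.6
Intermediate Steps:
Q(b, Z) = 4 + 2*Z*b (Q(b, Z) = (Z*b + b*Z) + 4 = (Z*b + Z*b) + 4 = 2*Z*b + 4 = 4 + 2*Z*b)
k(a) = -108/a
11328/Q(-140, -65) + (-18*(-25)*13)/k(-42) = 11328/(4 + 2*(-65)*(-140)) + (-18*(-25)*13)/((-108/(-42))) = 11328/(4 + 18200) + (450*13)/((-108*(-1/42))) = 11328/18204 + 5850/(18/7) = 11328*(1/18204) + 5850*(7/18) = 944/1517 + 2275 = 3452119/1517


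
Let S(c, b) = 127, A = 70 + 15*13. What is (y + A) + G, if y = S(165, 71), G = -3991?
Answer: -3599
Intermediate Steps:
A = 265 (A = 70 + 195 = 265)
y = 127
(y + A) + G = (127 + 265) - 3991 = 392 - 3991 = -3599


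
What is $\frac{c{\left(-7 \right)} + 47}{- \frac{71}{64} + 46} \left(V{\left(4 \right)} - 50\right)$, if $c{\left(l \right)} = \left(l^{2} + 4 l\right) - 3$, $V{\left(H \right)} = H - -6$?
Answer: $- \frac{12800}{221} \approx -57.919$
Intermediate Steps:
$V{\left(H \right)} = 6 + H$ ($V{\left(H \right)} = H + 6 = 6 + H$)
$c{\left(l \right)} = -3 + l^{2} + 4 l$
$\frac{c{\left(-7 \right)} + 47}{- \frac{71}{64} + 46} \left(V{\left(4 \right)} - 50\right) = \frac{\left(-3 + \left(-7\right)^{2} + 4 \left(-7\right)\right) + 47}{- \frac{71}{64} + 46} \left(\left(6 + 4\right) - 50\right) = \frac{\left(-3 + 49 - 28\right) + 47}{\left(-71\right) \frac{1}{64} + 46} \left(10 - 50\right) = \frac{18 + 47}{- \frac{71}{64} + 46} \left(-40\right) = \frac{65}{\frac{2873}{64}} \left(-40\right) = 65 \cdot \frac{64}{2873} \left(-40\right) = \frac{320}{221} \left(-40\right) = - \frac{12800}{221}$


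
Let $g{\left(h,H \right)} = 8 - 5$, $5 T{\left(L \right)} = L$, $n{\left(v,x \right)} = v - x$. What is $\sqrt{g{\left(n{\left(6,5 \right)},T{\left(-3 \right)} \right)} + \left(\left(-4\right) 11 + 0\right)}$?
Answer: $i \sqrt{41} \approx 6.4031 i$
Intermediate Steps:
$T{\left(L \right)} = \frac{L}{5}$
$g{\left(h,H \right)} = 3$
$\sqrt{g{\left(n{\left(6,5 \right)},T{\left(-3 \right)} \right)} + \left(\left(-4\right) 11 + 0\right)} = \sqrt{3 + \left(\left(-4\right) 11 + 0\right)} = \sqrt{3 + \left(-44 + 0\right)} = \sqrt{3 - 44} = \sqrt{-41} = i \sqrt{41}$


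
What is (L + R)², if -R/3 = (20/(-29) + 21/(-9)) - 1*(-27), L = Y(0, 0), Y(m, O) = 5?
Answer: 3767481/841 ≈ 4479.8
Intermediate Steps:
L = 5
R = -2086/29 (R = -3*((20/(-29) + 21/(-9)) - 1*(-27)) = -3*((20*(-1/29) + 21*(-⅑)) + 27) = -3*((-20/29 - 7/3) + 27) = -3*(-263/87 + 27) = -3*2086/87 = -2086/29 ≈ -71.931)
(L + R)² = (5 - 2086/29)² = (-1941/29)² = 3767481/841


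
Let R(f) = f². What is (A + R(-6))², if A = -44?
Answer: 64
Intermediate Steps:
(A + R(-6))² = (-44 + (-6)²)² = (-44 + 36)² = (-8)² = 64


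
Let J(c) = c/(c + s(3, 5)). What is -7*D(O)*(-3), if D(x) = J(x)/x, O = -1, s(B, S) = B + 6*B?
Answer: 21/20 ≈ 1.0500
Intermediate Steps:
s(B, S) = 7*B
J(c) = c/(21 + c) (J(c) = c/(c + 7*3) = c/(c + 21) = c/(21 + c))
D(x) = 1/(21 + x) (D(x) = (x/(21 + x))/x = 1/(21 + x))
-7*D(O)*(-3) = -7/(21 - 1)*(-3) = -7/20*(-3) = 21/20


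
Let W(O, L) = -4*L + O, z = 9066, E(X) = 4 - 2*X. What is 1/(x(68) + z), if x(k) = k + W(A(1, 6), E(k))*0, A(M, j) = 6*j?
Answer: 1/9134 ≈ 0.00010948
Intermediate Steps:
W(O, L) = O - 4*L
x(k) = k (x(k) = k + (6*6 - 4*(4 - 2*k))*0 = k + (36 + (-16 + 8*k))*0 = k + (20 + 8*k)*0 = k + 0 = k)
1/(x(68) + z) = 1/(68 + 9066) = 1/9134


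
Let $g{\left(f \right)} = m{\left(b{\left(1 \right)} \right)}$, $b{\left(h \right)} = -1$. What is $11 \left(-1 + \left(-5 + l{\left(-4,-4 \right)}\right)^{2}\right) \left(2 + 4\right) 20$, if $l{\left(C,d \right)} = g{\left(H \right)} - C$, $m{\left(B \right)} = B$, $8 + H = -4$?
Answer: $3960$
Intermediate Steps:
$H = -12$ ($H = -8 - 4 = -12$)
$g{\left(f \right)} = -1$
$l{\left(C,d \right)} = -1 - C$
$11 \left(-1 + \left(-5 + l{\left(-4,-4 \right)}\right)^{2}\right) \left(2 + 4\right) 20 = 11 \left(-1 + \left(-5 - -3\right)^{2}\right) \left(2 + 4\right) 20 = 11 \left(-1 + \left(-5 + \left(-1 + 4\right)\right)^{2}\right) 6 \cdot 20 = 11 \left(-1 + \left(-5 + 3\right)^{2}\right) 6 \cdot 20 = 11 \left(-1 + \left(-2\right)^{2}\right) 6 \cdot 20 = 11 \left(-1 + 4\right) 6 \cdot 20 = 11 \cdot 3 \cdot 6 \cdot 20 = 11 \cdot 18 \cdot 20 = 198 \cdot 20 = 3960$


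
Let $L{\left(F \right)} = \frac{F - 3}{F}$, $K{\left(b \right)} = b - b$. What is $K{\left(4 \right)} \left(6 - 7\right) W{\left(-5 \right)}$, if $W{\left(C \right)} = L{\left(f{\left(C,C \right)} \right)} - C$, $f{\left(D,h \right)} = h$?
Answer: $0$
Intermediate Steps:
$K{\left(b \right)} = 0$
$L{\left(F \right)} = \frac{-3 + F}{F}$
$W{\left(C \right)} = - C + \frac{-3 + C}{C}$ ($W{\left(C \right)} = \frac{-3 + C}{C} - C = - C + \frac{-3 + C}{C}$)
$K{\left(4 \right)} \left(6 - 7\right) W{\left(-5 \right)} = 0 \left(6 - 7\right) \left(1 - -5 - \frac{3}{-5}\right) = 0 \left(-1\right) \left(1 + 5 - - \frac{3}{5}\right) = 0 \left(1 + 5 + \frac{3}{5}\right) = 0 \cdot \frac{33}{5} = 0$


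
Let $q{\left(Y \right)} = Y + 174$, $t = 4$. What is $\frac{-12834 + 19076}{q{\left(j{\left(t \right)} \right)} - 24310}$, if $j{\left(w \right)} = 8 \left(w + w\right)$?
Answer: $- \frac{3121}{12036} \approx -0.25931$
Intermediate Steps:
$j{\left(w \right)} = 16 w$ ($j{\left(w \right)} = 8 \cdot 2 w = 16 w$)
$q{\left(Y \right)} = 174 + Y$
$\frac{-12834 + 19076}{q{\left(j{\left(t \right)} \right)} - 24310} = \frac{-12834 + 19076}{\left(174 + 16 \cdot 4\right) - 24310} = \frac{6242}{\left(174 + 64\right) - 24310} = \frac{6242}{238 - 24310} = \frac{6242}{-24072} = 6242 \left(- \frac{1}{24072}\right) = - \frac{3121}{12036}$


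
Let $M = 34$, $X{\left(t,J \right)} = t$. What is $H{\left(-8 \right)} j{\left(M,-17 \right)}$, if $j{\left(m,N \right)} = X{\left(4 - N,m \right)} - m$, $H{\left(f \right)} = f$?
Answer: $104$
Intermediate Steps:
$j{\left(m,N \right)} = 4 - N - m$ ($j{\left(m,N \right)} = \left(4 - N\right) - m = 4 - N - m$)
$H{\left(-8 \right)} j{\left(M,-17 \right)} = - 8 \left(4 - -17 - 34\right) = - 8 \left(4 + 17 - 34\right) = \left(-8\right) \left(-13\right) = 104$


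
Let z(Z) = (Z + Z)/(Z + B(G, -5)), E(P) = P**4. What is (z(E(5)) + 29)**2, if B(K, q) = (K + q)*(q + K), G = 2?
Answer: 96393124/100489 ≈ 959.24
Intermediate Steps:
B(K, q) = (K + q)**2 (B(K, q) = (K + q)*(K + q) = (K + q)**2)
z(Z) = 2*Z/(9 + Z) (z(Z) = (Z + Z)/(Z + (2 - 5)**2) = (2*Z)/(Z + (-3)**2) = (2*Z)/(Z + 9) = (2*Z)/(9 + Z) = 2*Z/(9 + Z))
(z(E(5)) + 29)**2 = (2*5**4/(9 + 5**4) + 29)**2 = (2*625/(9 + 625) + 29)**2 = (2*625/634 + 29)**2 = (2*625*(1/634) + 29)**2 = (625/317 + 29)**2 = (9818/317)**2 = 96393124/100489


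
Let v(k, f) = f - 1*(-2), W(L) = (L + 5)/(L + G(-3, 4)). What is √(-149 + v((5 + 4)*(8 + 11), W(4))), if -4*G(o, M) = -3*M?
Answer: 2*I*√1785/7 ≈ 12.071*I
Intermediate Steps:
G(o, M) = 3*M/4 (G(o, M) = -(-3)*M/4 = 3*M/4)
W(L) = (5 + L)/(3 + L) (W(L) = (L + 5)/(L + (¾)*4) = (5 + L)/(L + 3) = (5 + L)/(3 + L))
v(k, f) = 2 + f (v(k, f) = f + 2 = 2 + f)
√(-149 + v((5 + 4)*(8 + 11), W(4))) = √(-149 + (2 + (5 + 4)/(3 + 4))) = √(-149 + (2 + 9/7)) = √(-149 + 23/7) = √(-1020/7) = 2*I*√1785/7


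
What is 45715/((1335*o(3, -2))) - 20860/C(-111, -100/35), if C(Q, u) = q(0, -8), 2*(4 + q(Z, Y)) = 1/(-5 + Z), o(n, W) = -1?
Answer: 55321337/10947 ≈ 5053.6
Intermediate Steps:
q(Z, Y) = -4 + 1/(2*(-5 + Z))
C(Q, u) = -41/10 (C(Q, u) = (41 - 8*0)/(2*(-5 + 0)) = (1/2)*(41 + 0)/(-5) = (1/2)*(-1/5)*41 = -41/10)
45715/((1335*o(3, -2))) - 20860/C(-111, -100/35) = 45715/((1335*(-1))) - 20860/(-41/10) = 45715/(-1335) - 20860*(-10/41) = 45715*(-1/1335) + 208600/41 = -9143/267 + 208600/41 = 55321337/10947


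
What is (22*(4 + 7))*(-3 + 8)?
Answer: 1210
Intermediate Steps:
(22*(4 + 7))*(-3 + 8) = (22*11)*5 = 242*5 = 1210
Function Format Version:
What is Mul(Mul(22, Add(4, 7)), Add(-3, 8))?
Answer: 1210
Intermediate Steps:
Mul(Mul(22, Add(4, 7)), Add(-3, 8)) = Mul(Mul(22, 11), 5) = Mul(242, 5) = 1210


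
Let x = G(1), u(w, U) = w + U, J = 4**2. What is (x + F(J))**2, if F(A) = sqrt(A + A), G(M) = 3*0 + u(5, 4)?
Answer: 113 + 72*sqrt(2) ≈ 214.82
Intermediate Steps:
J = 16
u(w, U) = U + w
G(M) = 9 (G(M) = 3*0 + (4 + 5) = 0 + 9 = 9)
x = 9
F(A) = sqrt(2)*sqrt(A) (F(A) = sqrt(2*A) = sqrt(2)*sqrt(A))
(x + F(J))**2 = (9 + sqrt(2)*sqrt(16))**2 = (9 + sqrt(2)*4)**2 = (9 + 4*sqrt(2))**2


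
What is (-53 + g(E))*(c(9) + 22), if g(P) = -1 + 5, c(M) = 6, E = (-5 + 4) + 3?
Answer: -1372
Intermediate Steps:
E = 2 (E = -1 + 3 = 2)
g(P) = 4
(-53 + g(E))*(c(9) + 22) = (-53 + 4)*(6 + 22) = -49*28 = -1372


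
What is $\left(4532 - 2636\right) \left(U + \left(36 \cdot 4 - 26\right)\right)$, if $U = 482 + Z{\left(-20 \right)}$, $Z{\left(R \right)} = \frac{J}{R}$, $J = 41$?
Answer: $\frac{5668566}{5} \approx 1.1337 \cdot 10^{6}$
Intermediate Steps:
$Z{\left(R \right)} = \frac{41}{R}$
$U = \frac{9599}{20}$ ($U = 482 + \frac{41}{-20} = 482 + 41 \left(- \frac{1}{20}\right) = 482 - \frac{41}{20} = \frac{9599}{20} \approx 479.95$)
$\left(4532 - 2636\right) \left(U + \left(36 \cdot 4 - 26\right)\right) = \left(4532 - 2636\right) \left(\frac{9599}{20} + \left(36 \cdot 4 - 26\right)\right) = \left(4532 - 2636\right) \left(\frac{9599}{20} + \left(144 - 26\right)\right) = \left(4532 - 2636\right) \left(\frac{9599}{20} + 118\right) = 1896 \cdot \frac{11959}{20} = \frac{5668566}{5}$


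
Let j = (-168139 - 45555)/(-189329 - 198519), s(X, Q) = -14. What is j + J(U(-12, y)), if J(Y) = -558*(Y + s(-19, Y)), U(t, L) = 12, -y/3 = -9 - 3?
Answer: 216526031/193924 ≈ 1116.6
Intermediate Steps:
y = 36 (y = -3*(-9 - 3) = -3*(-12) = 36)
j = 106847/193924 (j = -213694/(-387848) = -213694*(-1/387848) = 106847/193924 ≈ 0.55097)
J(Y) = 7812 - 558*Y (J(Y) = -558*(Y - 14) = -558*(-14 + Y) = 7812 - 558*Y)
j + J(U(-12, y)) = 106847/193924 + (7812 - 558*12) = 106847/193924 + (7812 - 6696) = 106847/193924 + 1116 = 216526031/193924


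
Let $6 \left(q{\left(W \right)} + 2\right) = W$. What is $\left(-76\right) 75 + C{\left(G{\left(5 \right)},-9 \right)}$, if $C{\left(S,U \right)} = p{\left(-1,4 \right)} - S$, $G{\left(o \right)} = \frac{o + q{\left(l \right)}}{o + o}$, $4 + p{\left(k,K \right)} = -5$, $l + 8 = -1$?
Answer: $- \frac{114183}{20} \approx -5709.1$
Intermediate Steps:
$l = -9$ ($l = -8 - 1 = -9$)
$q{\left(W \right)} = -2 + \frac{W}{6}$
$p{\left(k,K \right)} = -9$ ($p{\left(k,K \right)} = -4 - 5 = -9$)
$G{\left(o \right)} = \frac{- \frac{7}{2} + o}{2 o}$ ($G{\left(o \right)} = \frac{o + \left(-2 + \frac{1}{6} \left(-9\right)\right)}{o + o} = \frac{o - \frac{7}{2}}{2 o} = \left(o - \frac{7}{2}\right) \frac{1}{2 o} = \left(- \frac{7}{2} + o\right) \frac{1}{2 o} = \frac{- \frac{7}{2} + o}{2 o}$)
$C{\left(S,U \right)} = -9 - S$
$\left(-76\right) 75 + C{\left(G{\left(5 \right)},-9 \right)} = \left(-76\right) 75 - \left(9 + \frac{-7 + 2 \cdot 5}{4 \cdot 5}\right) = -5700 - \left(9 + \frac{1}{4} \cdot \frac{1}{5} \left(-7 + 10\right)\right) = -5700 - \left(9 + \frac{1}{4} \cdot \frac{1}{5} \cdot 3\right) = -5700 - \frac{183}{20} = - \frac{114183}{20}$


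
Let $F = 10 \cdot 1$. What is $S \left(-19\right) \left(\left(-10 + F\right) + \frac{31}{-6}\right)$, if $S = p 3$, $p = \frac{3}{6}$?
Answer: $\frac{589}{4} \approx 147.25$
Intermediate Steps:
$p = \frac{1}{2}$ ($p = 3 \cdot \frac{1}{6} = \frac{1}{2} \approx 0.5$)
$F = 10$
$S = \frac{3}{2}$ ($S = \frac{1}{2} \cdot 3 = \frac{3}{2} \approx 1.5$)
$S \left(-19\right) \left(\left(-10 + F\right) + \frac{31}{-6}\right) = \frac{3}{2} \left(-19\right) \left(\left(-10 + 10\right) + \frac{31}{-6}\right) = - \frac{57 \left(0 + 31 \left(- \frac{1}{6}\right)\right)}{2} = - \frac{57 \left(0 - \frac{31}{6}\right)}{2} = \left(- \frac{57}{2}\right) \left(- \frac{31}{6}\right) = \frac{589}{4}$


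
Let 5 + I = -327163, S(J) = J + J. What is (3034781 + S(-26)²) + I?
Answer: 2710317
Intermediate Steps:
S(J) = 2*J
I = -327168 (I = -5 - 327163 = -327168)
(3034781 + S(-26)²) + I = (3034781 + (2*(-26))²) - 327168 = (3034781 + (-52)²) - 327168 = (3034781 + 2704) - 327168 = 3037485 - 327168 = 2710317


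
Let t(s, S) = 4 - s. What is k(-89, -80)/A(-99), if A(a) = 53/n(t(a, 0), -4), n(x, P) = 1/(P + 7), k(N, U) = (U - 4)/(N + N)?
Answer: 14/4717 ≈ 0.0029680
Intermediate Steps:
k(N, U) = (-4 + U)/(2*N) (k(N, U) = (-4 + U)/((2*N)) = (-4 + U)*(1/(2*N)) = (-4 + U)/(2*N))
n(x, P) = 1/(7 + P)
A(a) = 159 (A(a) = 53/(1/(7 - 4)) = 53/(1/3) = 53/(⅓) = 53*3 = 159)
k(-89, -80)/A(-99) = ((½)*(-4 - 80)/(-89))/159 = ((½)*(-1/89)*(-84))*(1/159) = (42/89)*(1/159) = 14/4717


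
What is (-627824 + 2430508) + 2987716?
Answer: 4790400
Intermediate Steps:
(-627824 + 2430508) + 2987716 = 1802684 + 2987716 = 4790400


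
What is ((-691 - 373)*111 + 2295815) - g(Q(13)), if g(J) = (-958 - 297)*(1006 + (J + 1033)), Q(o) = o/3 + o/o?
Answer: 14230048/3 ≈ 4.7434e+6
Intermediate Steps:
Q(o) = 1 + o/3 (Q(o) = o*(⅓) + 1 = o/3 + 1 = 1 + o/3)
g(J) = -2558945 - 1255*J (g(J) = -1255*(1006 + (1033 + J)) = -1255*(2039 + J) = -2558945 - 1255*J)
((-691 - 373)*111 + 2295815) - g(Q(13)) = ((-691 - 373)*111 + 2295815) - (-2558945 - 1255*(1 + (⅓)*13)) = (-1064*111 + 2295815) - (-2558945 - 1255*(1 + 13/3)) = (-118104 + 2295815) - (-2558945 - 1255*16/3) = 2177711 - (-2558945 - 20080/3) = 2177711 - 1*(-7696915/3) = 2177711 + 7696915/3 = 14230048/3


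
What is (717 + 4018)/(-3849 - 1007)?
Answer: -4735/4856 ≈ -0.97508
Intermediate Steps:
(717 + 4018)/(-3849 - 1007) = 4735/(-4856) = 4735*(-1/4856) = -4735/4856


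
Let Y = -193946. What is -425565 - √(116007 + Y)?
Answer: -425565 - I*√77939 ≈ -4.2557e+5 - 279.18*I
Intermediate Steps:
-425565 - √(116007 + Y) = -425565 - √(116007 - 193946) = -425565 - √(-77939) = -425565 - I*√77939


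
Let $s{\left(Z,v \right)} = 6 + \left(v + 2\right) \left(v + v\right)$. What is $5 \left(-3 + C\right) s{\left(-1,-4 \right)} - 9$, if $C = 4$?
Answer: $101$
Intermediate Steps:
$s{\left(Z,v \right)} = 6 + 2 v \left(2 + v\right)$ ($s{\left(Z,v \right)} = 6 + \left(2 + v\right) 2 v = 6 + 2 v \left(2 + v\right)$)
$5 \left(-3 + C\right) s{\left(-1,-4 \right)} - 9 = 5 \left(-3 + 4\right) \left(6 + 2 \left(-4\right)^{2} + 4 \left(-4\right)\right) - 9 = 5 \cdot 1 \left(6 + 2 \cdot 16 - 16\right) - 9 = 5 \left(6 + 32 - 16\right) - 9 = 5 \cdot 22 - 9 = 110 - 9 = 101$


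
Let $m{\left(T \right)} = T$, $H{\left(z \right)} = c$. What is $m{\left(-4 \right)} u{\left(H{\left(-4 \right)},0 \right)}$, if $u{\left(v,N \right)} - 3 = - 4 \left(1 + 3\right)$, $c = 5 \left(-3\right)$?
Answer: $52$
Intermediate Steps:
$c = -15$
$H{\left(z \right)} = -15$
$u{\left(v,N \right)} = -13$ ($u{\left(v,N \right)} = 3 - 4 \left(1 + 3\right) = 3 - 16 = -13$)
$m{\left(-4 \right)} u{\left(H{\left(-4 \right)},0 \right)} = \left(-4\right) \left(-13\right) = 52$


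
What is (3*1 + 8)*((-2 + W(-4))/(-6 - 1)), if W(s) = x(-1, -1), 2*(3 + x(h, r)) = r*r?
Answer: 99/14 ≈ 7.0714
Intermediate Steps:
x(h, r) = -3 + r²/2 (x(h, r) = -3 + (r*r)/2 = -3 + r²/2)
W(s) = -5/2 (W(s) = -3 + (½)*(-1)² = -3 + (½)*1 = -3 + ½ = -5/2)
(3*1 + 8)*((-2 + W(-4))/(-6 - 1)) = (3*1 + 8)*((-2 - 5/2)/(-6 - 1)) = (3 + 8)*(-9/2/(-7)) = 11*(-9/2*(-⅐)) = 11*(9/14) = 99/14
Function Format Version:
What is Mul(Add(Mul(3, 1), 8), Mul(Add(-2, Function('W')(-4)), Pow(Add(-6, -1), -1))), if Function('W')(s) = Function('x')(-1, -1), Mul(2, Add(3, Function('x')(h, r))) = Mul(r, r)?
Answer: Rational(99, 14) ≈ 7.0714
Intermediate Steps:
Function('x')(h, r) = Add(-3, Mul(Rational(1, 2), Pow(r, 2))) (Function('x')(h, r) = Add(-3, Mul(Rational(1, 2), Mul(r, r))) = Add(-3, Mul(Rational(1, 2), Pow(r, 2))))
Function('W')(s) = Rational(-5, 2) (Function('W')(s) = Add(-3, Mul(Rational(1, 2), Pow(-1, 2))) = Add(-3, Mul(Rational(1, 2), 1)) = Add(-3, Rational(1, 2)) = Rational(-5, 2))
Mul(Add(Mul(3, 1), 8), Mul(Add(-2, Function('W')(-4)), Pow(Add(-6, -1), -1))) = Mul(Add(Mul(3, 1), 8), Mul(Add(-2, Rational(-5, 2)), Pow(Add(-6, -1), -1))) = Mul(Add(3, 8), Mul(Rational(-9, 2), Pow(-7, -1))) = Mul(11, Mul(Rational(-9, 2), Rational(-1, 7))) = Mul(11, Rational(9, 14)) = Rational(99, 14)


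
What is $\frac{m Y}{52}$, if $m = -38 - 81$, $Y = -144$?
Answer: $\frac{4284}{13} \approx 329.54$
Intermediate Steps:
$m = -119$ ($m = -38 - 81 = -119$)
$\frac{m Y}{52} = \frac{\left(-119\right) \left(-144\right)}{52} = 17136 \cdot \frac{1}{52} = \frac{4284}{13}$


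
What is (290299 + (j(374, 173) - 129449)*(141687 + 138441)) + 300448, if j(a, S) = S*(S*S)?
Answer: 1414161809051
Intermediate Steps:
j(a, S) = S³ (j(a, S) = S*S² = S³)
(290299 + (j(374, 173) - 129449)*(141687 + 138441)) + 300448 = (290299 + (173³ - 129449)*(141687 + 138441)) + 300448 = (290299 + (5177717 - 129449)*280128) + 300448 = (290299 + 5048268*280128) + 300448 = (290299 + 1414161218304) + 300448 = 1414161508603 + 300448 = 1414161809051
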